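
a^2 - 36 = (a - 6)*(a + 6)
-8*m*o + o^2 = o*(-8*m + o)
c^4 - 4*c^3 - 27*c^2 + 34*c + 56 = (c - 7)*(c - 2)*(c + 1)*(c + 4)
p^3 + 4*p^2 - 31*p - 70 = (p - 5)*(p + 2)*(p + 7)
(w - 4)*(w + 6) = w^2 + 2*w - 24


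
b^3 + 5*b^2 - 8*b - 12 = (b - 2)*(b + 1)*(b + 6)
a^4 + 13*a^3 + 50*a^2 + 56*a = a*(a + 2)*(a + 4)*(a + 7)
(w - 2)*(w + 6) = w^2 + 4*w - 12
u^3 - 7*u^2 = u^2*(u - 7)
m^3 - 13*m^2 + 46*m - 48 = (m - 8)*(m - 3)*(m - 2)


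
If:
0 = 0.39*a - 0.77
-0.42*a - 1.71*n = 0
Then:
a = 1.97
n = -0.48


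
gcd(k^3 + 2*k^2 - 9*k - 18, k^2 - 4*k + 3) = k - 3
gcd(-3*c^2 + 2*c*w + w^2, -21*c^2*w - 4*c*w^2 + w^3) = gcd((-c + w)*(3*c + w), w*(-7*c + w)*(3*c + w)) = 3*c + w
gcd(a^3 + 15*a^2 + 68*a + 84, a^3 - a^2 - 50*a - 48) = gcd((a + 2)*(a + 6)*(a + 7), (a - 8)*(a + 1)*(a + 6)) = a + 6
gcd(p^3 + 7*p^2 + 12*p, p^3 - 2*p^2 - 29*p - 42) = p + 3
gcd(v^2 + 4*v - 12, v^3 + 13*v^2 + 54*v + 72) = v + 6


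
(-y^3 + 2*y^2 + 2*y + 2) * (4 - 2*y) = 2*y^4 - 8*y^3 + 4*y^2 + 4*y + 8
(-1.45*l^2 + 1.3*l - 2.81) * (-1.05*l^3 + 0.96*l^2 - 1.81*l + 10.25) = 1.5225*l^5 - 2.757*l^4 + 6.823*l^3 - 19.9131*l^2 + 18.4111*l - 28.8025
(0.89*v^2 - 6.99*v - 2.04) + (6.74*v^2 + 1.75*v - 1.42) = 7.63*v^2 - 5.24*v - 3.46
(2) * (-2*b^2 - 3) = -4*b^2 - 6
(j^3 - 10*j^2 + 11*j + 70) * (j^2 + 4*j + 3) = j^5 - 6*j^4 - 26*j^3 + 84*j^2 + 313*j + 210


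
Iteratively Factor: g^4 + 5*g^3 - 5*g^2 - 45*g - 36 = (g - 3)*(g^3 + 8*g^2 + 19*g + 12) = (g - 3)*(g + 3)*(g^2 + 5*g + 4) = (g - 3)*(g + 1)*(g + 3)*(g + 4)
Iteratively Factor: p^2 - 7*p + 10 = (p - 5)*(p - 2)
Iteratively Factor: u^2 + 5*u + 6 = (u + 2)*(u + 3)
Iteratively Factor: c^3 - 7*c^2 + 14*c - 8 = (c - 2)*(c^2 - 5*c + 4) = (c - 2)*(c - 1)*(c - 4)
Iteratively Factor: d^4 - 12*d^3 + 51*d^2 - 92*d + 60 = (d - 5)*(d^3 - 7*d^2 + 16*d - 12) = (d - 5)*(d - 3)*(d^2 - 4*d + 4) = (d - 5)*(d - 3)*(d - 2)*(d - 2)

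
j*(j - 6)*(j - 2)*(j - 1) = j^4 - 9*j^3 + 20*j^2 - 12*j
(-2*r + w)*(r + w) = -2*r^2 - r*w + w^2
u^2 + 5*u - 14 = (u - 2)*(u + 7)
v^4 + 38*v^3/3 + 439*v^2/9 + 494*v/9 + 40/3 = (v + 1/3)*(v + 4/3)*(v + 5)*(v + 6)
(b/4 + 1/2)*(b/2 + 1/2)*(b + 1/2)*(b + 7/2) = b^4/8 + 7*b^3/8 + 63*b^2/32 + 53*b/32 + 7/16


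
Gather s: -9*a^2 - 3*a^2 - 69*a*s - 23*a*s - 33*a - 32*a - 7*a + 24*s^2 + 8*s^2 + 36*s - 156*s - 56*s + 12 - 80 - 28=-12*a^2 - 72*a + 32*s^2 + s*(-92*a - 176) - 96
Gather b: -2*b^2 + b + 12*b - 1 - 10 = -2*b^2 + 13*b - 11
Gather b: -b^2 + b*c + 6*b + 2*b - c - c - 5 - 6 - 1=-b^2 + b*(c + 8) - 2*c - 12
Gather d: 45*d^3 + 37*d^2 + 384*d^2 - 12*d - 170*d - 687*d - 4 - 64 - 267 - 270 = 45*d^3 + 421*d^2 - 869*d - 605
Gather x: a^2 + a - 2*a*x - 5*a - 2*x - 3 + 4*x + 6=a^2 - 4*a + x*(2 - 2*a) + 3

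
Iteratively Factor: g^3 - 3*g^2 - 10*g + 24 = (g + 3)*(g^2 - 6*g + 8) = (g - 2)*(g + 3)*(g - 4)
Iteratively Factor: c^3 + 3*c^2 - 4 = (c - 1)*(c^2 + 4*c + 4) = (c - 1)*(c + 2)*(c + 2)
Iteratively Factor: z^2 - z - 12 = (z - 4)*(z + 3)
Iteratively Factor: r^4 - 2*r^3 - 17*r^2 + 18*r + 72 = (r - 4)*(r^3 + 2*r^2 - 9*r - 18) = (r - 4)*(r - 3)*(r^2 + 5*r + 6) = (r - 4)*(r - 3)*(r + 3)*(r + 2)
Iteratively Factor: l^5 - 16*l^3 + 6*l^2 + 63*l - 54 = (l - 1)*(l^4 + l^3 - 15*l^2 - 9*l + 54) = (l - 1)*(l + 3)*(l^3 - 2*l^2 - 9*l + 18) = (l - 1)*(l + 3)^2*(l^2 - 5*l + 6) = (l - 2)*(l - 1)*(l + 3)^2*(l - 3)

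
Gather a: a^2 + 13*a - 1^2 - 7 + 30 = a^2 + 13*a + 22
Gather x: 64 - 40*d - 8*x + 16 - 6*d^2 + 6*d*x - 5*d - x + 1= -6*d^2 - 45*d + x*(6*d - 9) + 81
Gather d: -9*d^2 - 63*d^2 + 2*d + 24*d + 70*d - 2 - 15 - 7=-72*d^2 + 96*d - 24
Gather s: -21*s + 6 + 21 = 27 - 21*s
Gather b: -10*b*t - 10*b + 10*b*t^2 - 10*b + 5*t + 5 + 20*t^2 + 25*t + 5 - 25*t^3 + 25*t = b*(10*t^2 - 10*t - 20) - 25*t^3 + 20*t^2 + 55*t + 10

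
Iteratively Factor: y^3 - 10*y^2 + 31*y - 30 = (y - 2)*(y^2 - 8*y + 15) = (y - 5)*(y - 2)*(y - 3)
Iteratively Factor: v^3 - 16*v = (v + 4)*(v^2 - 4*v) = v*(v + 4)*(v - 4)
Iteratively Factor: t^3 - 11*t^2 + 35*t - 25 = (t - 5)*(t^2 - 6*t + 5) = (t - 5)*(t - 1)*(t - 5)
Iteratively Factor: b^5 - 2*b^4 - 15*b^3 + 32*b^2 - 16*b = (b - 1)*(b^4 - b^3 - 16*b^2 + 16*b) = (b - 4)*(b - 1)*(b^3 + 3*b^2 - 4*b) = b*(b - 4)*(b - 1)*(b^2 + 3*b - 4) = b*(b - 4)*(b - 1)^2*(b + 4)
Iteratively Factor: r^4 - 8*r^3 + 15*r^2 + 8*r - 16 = (r + 1)*(r^3 - 9*r^2 + 24*r - 16) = (r - 4)*(r + 1)*(r^2 - 5*r + 4) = (r - 4)*(r - 1)*(r + 1)*(r - 4)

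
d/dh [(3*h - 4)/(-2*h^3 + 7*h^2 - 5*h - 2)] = (12*h^3 - 45*h^2 + 56*h - 26)/(4*h^6 - 28*h^5 + 69*h^4 - 62*h^3 - 3*h^2 + 20*h + 4)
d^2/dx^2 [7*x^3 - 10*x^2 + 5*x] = 42*x - 20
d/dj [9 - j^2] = -2*j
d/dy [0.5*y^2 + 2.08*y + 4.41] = 1.0*y + 2.08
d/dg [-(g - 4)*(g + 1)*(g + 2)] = -3*g^2 + 2*g + 10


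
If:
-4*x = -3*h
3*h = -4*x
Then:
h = 0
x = 0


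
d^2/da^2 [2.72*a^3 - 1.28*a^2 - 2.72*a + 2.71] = 16.32*a - 2.56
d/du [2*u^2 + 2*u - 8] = 4*u + 2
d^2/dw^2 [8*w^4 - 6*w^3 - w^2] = 96*w^2 - 36*w - 2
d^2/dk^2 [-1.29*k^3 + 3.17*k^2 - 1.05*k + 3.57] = 6.34 - 7.74*k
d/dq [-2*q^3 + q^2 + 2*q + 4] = -6*q^2 + 2*q + 2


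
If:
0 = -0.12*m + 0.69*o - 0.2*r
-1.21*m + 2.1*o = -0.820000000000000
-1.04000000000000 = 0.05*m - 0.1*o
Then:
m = 141.62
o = 81.21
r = 195.21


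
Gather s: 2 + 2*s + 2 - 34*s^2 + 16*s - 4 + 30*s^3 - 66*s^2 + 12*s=30*s^3 - 100*s^2 + 30*s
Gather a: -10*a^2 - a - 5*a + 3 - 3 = -10*a^2 - 6*a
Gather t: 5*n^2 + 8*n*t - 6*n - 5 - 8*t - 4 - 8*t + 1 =5*n^2 - 6*n + t*(8*n - 16) - 8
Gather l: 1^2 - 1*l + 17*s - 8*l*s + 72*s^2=l*(-8*s - 1) + 72*s^2 + 17*s + 1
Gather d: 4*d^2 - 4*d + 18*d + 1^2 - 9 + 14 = 4*d^2 + 14*d + 6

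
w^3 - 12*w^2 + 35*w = w*(w - 7)*(w - 5)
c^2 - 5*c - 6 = (c - 6)*(c + 1)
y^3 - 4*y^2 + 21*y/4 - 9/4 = (y - 3/2)^2*(y - 1)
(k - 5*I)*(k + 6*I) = k^2 + I*k + 30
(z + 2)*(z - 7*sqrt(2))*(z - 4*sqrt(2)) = z^3 - 11*sqrt(2)*z^2 + 2*z^2 - 22*sqrt(2)*z + 56*z + 112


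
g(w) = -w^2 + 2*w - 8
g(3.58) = -13.66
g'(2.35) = -2.70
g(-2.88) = -22.05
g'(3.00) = -4.00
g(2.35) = -8.82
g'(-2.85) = 7.70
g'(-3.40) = 8.80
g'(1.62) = -1.24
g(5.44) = -26.71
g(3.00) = -11.00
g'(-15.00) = 32.00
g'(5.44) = -8.88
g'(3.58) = -5.16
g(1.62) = -7.38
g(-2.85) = -21.82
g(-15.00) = -263.00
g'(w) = 2 - 2*w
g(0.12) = -7.77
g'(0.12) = 1.76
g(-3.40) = -26.36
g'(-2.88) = 7.76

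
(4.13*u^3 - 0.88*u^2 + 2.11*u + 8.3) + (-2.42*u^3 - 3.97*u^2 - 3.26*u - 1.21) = 1.71*u^3 - 4.85*u^2 - 1.15*u + 7.09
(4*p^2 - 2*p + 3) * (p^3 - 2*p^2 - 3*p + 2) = 4*p^5 - 10*p^4 - 5*p^3 + 8*p^2 - 13*p + 6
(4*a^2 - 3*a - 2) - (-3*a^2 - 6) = 7*a^2 - 3*a + 4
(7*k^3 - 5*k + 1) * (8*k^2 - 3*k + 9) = 56*k^5 - 21*k^4 + 23*k^3 + 23*k^2 - 48*k + 9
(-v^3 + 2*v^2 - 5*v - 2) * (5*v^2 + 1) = -5*v^5 + 10*v^4 - 26*v^3 - 8*v^2 - 5*v - 2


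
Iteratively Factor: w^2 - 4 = (w - 2)*(w + 2)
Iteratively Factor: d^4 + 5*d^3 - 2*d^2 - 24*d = (d + 3)*(d^3 + 2*d^2 - 8*d) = (d + 3)*(d + 4)*(d^2 - 2*d) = d*(d + 3)*(d + 4)*(d - 2)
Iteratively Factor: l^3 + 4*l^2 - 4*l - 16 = (l - 2)*(l^2 + 6*l + 8) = (l - 2)*(l + 4)*(l + 2)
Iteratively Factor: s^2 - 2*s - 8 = (s - 4)*(s + 2)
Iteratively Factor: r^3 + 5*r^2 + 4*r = (r + 1)*(r^2 + 4*r) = (r + 1)*(r + 4)*(r)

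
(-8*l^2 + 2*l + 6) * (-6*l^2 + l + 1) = 48*l^4 - 20*l^3 - 42*l^2 + 8*l + 6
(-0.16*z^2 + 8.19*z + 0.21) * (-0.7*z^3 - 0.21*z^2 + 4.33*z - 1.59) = 0.112*z^5 - 5.6994*z^4 - 2.5597*z^3 + 35.673*z^2 - 12.1128*z - 0.3339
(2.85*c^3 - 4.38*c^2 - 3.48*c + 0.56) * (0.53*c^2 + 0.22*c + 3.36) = 1.5105*c^5 - 1.6944*c^4 + 6.768*c^3 - 15.1856*c^2 - 11.5696*c + 1.8816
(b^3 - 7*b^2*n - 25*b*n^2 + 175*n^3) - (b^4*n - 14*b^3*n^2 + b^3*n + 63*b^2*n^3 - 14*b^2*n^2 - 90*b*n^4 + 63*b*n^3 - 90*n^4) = -b^4*n + 14*b^3*n^2 - b^3*n + b^3 - 63*b^2*n^3 + 14*b^2*n^2 - 7*b^2*n + 90*b*n^4 - 63*b*n^3 - 25*b*n^2 + 90*n^4 + 175*n^3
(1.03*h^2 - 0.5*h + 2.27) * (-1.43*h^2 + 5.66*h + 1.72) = -1.4729*h^4 + 6.5448*h^3 - 4.3045*h^2 + 11.9882*h + 3.9044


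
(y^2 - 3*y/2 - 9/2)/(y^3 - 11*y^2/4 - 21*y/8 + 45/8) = 4/(4*y - 5)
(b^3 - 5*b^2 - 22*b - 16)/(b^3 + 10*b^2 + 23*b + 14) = (b - 8)/(b + 7)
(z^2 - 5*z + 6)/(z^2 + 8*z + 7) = (z^2 - 5*z + 6)/(z^2 + 8*z + 7)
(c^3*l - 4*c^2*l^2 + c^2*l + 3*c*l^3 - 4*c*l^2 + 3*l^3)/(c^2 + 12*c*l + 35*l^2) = l*(c^3 - 4*c^2*l + c^2 + 3*c*l^2 - 4*c*l + 3*l^2)/(c^2 + 12*c*l + 35*l^2)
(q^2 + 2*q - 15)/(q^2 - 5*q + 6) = (q + 5)/(q - 2)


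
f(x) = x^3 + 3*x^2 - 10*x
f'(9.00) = 287.00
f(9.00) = 882.00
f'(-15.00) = 575.00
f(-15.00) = -2550.00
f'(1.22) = 1.79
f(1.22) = -5.92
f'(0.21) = -8.61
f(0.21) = -1.96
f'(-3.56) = 6.66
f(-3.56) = 28.50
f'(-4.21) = 17.91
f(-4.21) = 20.65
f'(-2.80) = -3.28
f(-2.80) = 29.57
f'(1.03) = -0.64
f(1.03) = -6.02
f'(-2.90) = -2.17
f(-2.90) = 29.84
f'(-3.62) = 7.59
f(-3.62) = 28.08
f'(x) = 3*x^2 + 6*x - 10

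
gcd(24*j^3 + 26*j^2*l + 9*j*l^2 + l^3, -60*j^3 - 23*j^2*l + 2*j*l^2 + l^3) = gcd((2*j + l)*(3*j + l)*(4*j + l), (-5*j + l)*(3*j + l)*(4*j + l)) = 12*j^2 + 7*j*l + l^2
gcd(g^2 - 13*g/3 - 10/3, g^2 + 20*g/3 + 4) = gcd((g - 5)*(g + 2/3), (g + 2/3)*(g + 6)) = g + 2/3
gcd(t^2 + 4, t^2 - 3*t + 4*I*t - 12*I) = 1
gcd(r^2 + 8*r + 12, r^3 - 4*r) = r + 2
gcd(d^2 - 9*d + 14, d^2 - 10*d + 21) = d - 7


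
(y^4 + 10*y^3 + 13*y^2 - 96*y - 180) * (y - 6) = y^5 + 4*y^4 - 47*y^3 - 174*y^2 + 396*y + 1080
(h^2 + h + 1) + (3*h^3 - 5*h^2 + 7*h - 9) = 3*h^3 - 4*h^2 + 8*h - 8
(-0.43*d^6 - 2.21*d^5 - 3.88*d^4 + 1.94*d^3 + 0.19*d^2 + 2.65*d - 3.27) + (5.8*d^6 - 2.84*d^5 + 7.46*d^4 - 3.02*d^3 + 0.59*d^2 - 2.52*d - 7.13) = 5.37*d^6 - 5.05*d^5 + 3.58*d^4 - 1.08*d^3 + 0.78*d^2 + 0.13*d - 10.4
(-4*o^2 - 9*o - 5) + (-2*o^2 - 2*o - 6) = -6*o^2 - 11*o - 11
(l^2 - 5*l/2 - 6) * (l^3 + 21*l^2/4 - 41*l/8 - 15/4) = l^5 + 11*l^4/4 - 97*l^3/4 - 359*l^2/16 + 321*l/8 + 45/2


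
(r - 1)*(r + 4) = r^2 + 3*r - 4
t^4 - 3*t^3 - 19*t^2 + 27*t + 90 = (t - 5)*(t - 3)*(t + 2)*(t + 3)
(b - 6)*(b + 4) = b^2 - 2*b - 24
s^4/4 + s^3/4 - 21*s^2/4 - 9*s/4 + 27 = (s/4 + 1)*(s - 3)^2*(s + 3)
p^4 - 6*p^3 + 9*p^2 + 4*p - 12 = (p - 3)*(p - 2)^2*(p + 1)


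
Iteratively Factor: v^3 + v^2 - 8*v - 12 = (v + 2)*(v^2 - v - 6) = (v + 2)^2*(v - 3)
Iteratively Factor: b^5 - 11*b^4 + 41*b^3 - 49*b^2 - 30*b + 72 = (b - 3)*(b^4 - 8*b^3 + 17*b^2 + 2*b - 24) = (b - 4)*(b - 3)*(b^3 - 4*b^2 + b + 6) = (b - 4)*(b - 3)*(b - 2)*(b^2 - 2*b - 3) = (b - 4)*(b - 3)^2*(b - 2)*(b + 1)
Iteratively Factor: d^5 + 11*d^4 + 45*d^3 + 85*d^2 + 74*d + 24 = (d + 3)*(d^4 + 8*d^3 + 21*d^2 + 22*d + 8) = (d + 2)*(d + 3)*(d^3 + 6*d^2 + 9*d + 4) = (d + 2)*(d + 3)*(d + 4)*(d^2 + 2*d + 1) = (d + 1)*(d + 2)*(d + 3)*(d + 4)*(d + 1)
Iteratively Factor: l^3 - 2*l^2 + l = (l)*(l^2 - 2*l + 1) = l*(l - 1)*(l - 1)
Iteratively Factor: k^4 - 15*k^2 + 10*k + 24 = (k + 4)*(k^3 - 4*k^2 + k + 6) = (k - 2)*(k + 4)*(k^2 - 2*k - 3) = (k - 3)*(k - 2)*(k + 4)*(k + 1)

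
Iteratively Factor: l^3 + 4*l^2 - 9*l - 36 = (l + 4)*(l^2 - 9) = (l - 3)*(l + 4)*(l + 3)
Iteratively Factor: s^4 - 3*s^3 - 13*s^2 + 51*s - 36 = (s - 1)*(s^3 - 2*s^2 - 15*s + 36) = (s - 1)*(s + 4)*(s^2 - 6*s + 9) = (s - 3)*(s - 1)*(s + 4)*(s - 3)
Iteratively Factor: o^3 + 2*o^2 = (o)*(o^2 + 2*o) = o^2*(o + 2)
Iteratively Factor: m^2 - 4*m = (m)*(m - 4)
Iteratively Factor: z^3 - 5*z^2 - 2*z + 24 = (z - 3)*(z^2 - 2*z - 8) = (z - 4)*(z - 3)*(z + 2)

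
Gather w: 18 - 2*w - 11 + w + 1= 8 - w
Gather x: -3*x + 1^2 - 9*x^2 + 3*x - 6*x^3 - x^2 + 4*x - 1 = -6*x^3 - 10*x^2 + 4*x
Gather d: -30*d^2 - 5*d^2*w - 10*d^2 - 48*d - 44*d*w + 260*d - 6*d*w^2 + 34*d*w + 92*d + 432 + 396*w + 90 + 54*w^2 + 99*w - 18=d^2*(-5*w - 40) + d*(-6*w^2 - 10*w + 304) + 54*w^2 + 495*w + 504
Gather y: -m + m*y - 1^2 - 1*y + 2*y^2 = -m + 2*y^2 + y*(m - 1) - 1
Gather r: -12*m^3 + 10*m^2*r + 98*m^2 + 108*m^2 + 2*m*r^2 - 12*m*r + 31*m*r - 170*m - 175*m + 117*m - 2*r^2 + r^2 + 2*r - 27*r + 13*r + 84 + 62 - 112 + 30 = -12*m^3 + 206*m^2 - 228*m + r^2*(2*m - 1) + r*(10*m^2 + 19*m - 12) + 64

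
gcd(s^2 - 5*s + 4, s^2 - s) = s - 1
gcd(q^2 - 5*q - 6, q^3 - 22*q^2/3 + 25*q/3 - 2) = q - 6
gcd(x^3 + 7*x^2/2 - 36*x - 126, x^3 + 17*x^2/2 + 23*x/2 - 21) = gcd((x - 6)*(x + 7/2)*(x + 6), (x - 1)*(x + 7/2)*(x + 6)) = x^2 + 19*x/2 + 21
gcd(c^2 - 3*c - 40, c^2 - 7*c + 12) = 1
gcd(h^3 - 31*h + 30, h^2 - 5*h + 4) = h - 1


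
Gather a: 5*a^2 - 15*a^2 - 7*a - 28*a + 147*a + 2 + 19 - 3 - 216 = -10*a^2 + 112*a - 198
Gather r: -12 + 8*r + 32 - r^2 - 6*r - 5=-r^2 + 2*r + 15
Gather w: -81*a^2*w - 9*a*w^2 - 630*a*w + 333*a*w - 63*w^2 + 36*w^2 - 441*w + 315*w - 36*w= w^2*(-9*a - 27) + w*(-81*a^2 - 297*a - 162)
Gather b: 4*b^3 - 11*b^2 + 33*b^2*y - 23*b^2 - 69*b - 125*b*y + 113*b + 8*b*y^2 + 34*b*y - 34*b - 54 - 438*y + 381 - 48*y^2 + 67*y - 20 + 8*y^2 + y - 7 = 4*b^3 + b^2*(33*y - 34) + b*(8*y^2 - 91*y + 10) - 40*y^2 - 370*y + 300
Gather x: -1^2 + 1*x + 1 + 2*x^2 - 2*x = 2*x^2 - x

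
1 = 1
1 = 1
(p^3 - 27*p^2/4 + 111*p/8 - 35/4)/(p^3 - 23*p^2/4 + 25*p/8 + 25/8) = (2*p^2 - 11*p + 14)/(2*p^2 - 9*p - 5)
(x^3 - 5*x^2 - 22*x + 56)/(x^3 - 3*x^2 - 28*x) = (x - 2)/x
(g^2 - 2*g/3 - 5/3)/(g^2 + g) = (g - 5/3)/g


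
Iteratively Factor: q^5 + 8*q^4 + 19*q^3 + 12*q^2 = (q + 3)*(q^4 + 5*q^3 + 4*q^2) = q*(q + 3)*(q^3 + 5*q^2 + 4*q) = q^2*(q + 3)*(q^2 + 5*q + 4) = q^2*(q + 1)*(q + 3)*(q + 4)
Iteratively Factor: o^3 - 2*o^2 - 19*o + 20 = (o - 5)*(o^2 + 3*o - 4) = (o - 5)*(o - 1)*(o + 4)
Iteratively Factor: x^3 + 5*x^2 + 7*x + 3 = (x + 1)*(x^2 + 4*x + 3) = (x + 1)*(x + 3)*(x + 1)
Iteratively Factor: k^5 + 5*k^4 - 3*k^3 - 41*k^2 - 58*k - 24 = (k + 1)*(k^4 + 4*k^3 - 7*k^2 - 34*k - 24) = (k + 1)*(k + 2)*(k^3 + 2*k^2 - 11*k - 12) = (k - 3)*(k + 1)*(k + 2)*(k^2 + 5*k + 4) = (k - 3)*(k + 1)^2*(k + 2)*(k + 4)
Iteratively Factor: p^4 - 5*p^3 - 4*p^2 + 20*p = (p)*(p^3 - 5*p^2 - 4*p + 20) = p*(p + 2)*(p^2 - 7*p + 10) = p*(p - 5)*(p + 2)*(p - 2)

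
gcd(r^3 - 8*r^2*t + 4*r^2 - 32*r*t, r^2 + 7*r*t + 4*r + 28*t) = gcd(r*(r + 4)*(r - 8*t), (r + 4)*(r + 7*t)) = r + 4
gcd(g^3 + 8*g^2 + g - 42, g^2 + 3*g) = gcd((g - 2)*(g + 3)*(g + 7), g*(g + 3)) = g + 3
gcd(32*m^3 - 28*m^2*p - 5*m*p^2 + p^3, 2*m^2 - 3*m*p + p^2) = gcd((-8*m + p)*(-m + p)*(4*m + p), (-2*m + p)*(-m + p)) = -m + p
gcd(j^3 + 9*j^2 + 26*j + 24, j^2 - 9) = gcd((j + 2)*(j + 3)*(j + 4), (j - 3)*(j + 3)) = j + 3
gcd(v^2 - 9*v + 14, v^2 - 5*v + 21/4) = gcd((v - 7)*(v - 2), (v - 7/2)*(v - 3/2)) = 1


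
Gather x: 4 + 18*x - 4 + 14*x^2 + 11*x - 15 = 14*x^2 + 29*x - 15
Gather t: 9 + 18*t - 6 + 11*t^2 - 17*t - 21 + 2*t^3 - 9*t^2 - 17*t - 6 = 2*t^3 + 2*t^2 - 16*t - 24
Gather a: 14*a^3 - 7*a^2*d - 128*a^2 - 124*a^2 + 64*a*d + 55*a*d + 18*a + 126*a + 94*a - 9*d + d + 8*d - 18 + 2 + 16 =14*a^3 + a^2*(-7*d - 252) + a*(119*d + 238)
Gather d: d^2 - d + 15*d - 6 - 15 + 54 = d^2 + 14*d + 33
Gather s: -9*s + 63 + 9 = 72 - 9*s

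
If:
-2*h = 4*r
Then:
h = -2*r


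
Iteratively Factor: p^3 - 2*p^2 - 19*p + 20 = (p - 1)*(p^2 - p - 20) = (p - 1)*(p + 4)*(p - 5)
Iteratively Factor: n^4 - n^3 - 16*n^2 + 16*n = (n + 4)*(n^3 - 5*n^2 + 4*n) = (n - 4)*(n + 4)*(n^2 - n) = n*(n - 4)*(n + 4)*(n - 1)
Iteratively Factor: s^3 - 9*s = (s + 3)*(s^2 - 3*s) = (s - 3)*(s + 3)*(s)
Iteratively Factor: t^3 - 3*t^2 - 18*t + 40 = (t - 5)*(t^2 + 2*t - 8) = (t - 5)*(t + 4)*(t - 2)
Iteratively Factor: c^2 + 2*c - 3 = (c + 3)*(c - 1)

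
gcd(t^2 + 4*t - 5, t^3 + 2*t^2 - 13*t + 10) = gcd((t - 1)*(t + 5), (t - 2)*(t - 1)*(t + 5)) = t^2 + 4*t - 5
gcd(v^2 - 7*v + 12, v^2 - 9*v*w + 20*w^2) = 1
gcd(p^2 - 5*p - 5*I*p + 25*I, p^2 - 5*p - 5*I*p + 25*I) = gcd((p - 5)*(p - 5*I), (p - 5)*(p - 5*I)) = p^2 + p*(-5 - 5*I) + 25*I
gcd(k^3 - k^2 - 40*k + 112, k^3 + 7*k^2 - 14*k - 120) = k - 4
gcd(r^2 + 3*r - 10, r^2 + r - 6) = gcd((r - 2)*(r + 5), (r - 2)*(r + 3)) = r - 2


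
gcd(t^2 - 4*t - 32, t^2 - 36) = 1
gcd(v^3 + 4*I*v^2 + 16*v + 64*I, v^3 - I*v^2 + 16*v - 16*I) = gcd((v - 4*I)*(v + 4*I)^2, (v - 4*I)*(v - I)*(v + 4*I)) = v^2 + 16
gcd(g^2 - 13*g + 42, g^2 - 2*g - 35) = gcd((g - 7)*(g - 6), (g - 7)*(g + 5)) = g - 7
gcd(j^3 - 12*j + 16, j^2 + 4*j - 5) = 1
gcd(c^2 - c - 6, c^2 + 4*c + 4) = c + 2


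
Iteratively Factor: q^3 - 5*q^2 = (q)*(q^2 - 5*q) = q*(q - 5)*(q)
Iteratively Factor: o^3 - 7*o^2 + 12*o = (o - 4)*(o^2 - 3*o) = (o - 4)*(o - 3)*(o)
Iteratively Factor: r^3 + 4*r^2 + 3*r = (r)*(r^2 + 4*r + 3) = r*(r + 3)*(r + 1)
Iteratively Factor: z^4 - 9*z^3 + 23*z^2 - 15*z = (z - 3)*(z^3 - 6*z^2 + 5*z) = (z - 5)*(z - 3)*(z^2 - z) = (z - 5)*(z - 3)*(z - 1)*(z)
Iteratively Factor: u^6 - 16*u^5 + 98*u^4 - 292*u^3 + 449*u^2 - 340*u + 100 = (u - 5)*(u^5 - 11*u^4 + 43*u^3 - 77*u^2 + 64*u - 20) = (u - 5)*(u - 2)*(u^4 - 9*u^3 + 25*u^2 - 27*u + 10) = (u - 5)*(u - 2)^2*(u^3 - 7*u^2 + 11*u - 5) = (u - 5)^2*(u - 2)^2*(u^2 - 2*u + 1) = (u - 5)^2*(u - 2)^2*(u - 1)*(u - 1)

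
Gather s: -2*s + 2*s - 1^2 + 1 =0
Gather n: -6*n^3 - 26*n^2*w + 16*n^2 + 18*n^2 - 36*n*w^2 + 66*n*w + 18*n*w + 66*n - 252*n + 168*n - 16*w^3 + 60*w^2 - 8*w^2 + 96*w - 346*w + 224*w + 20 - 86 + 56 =-6*n^3 + n^2*(34 - 26*w) + n*(-36*w^2 + 84*w - 18) - 16*w^3 + 52*w^2 - 26*w - 10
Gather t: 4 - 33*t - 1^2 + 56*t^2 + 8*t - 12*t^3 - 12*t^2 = -12*t^3 + 44*t^2 - 25*t + 3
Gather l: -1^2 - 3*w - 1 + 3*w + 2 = 0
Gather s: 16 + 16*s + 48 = 16*s + 64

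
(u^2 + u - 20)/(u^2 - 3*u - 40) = (u - 4)/(u - 8)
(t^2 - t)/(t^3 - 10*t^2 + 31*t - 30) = t*(t - 1)/(t^3 - 10*t^2 + 31*t - 30)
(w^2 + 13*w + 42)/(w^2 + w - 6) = (w^2 + 13*w + 42)/(w^2 + w - 6)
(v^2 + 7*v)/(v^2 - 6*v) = (v + 7)/(v - 6)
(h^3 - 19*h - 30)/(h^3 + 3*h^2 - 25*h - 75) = (h + 2)/(h + 5)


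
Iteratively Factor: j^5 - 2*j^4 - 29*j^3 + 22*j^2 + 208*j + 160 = (j + 1)*(j^4 - 3*j^3 - 26*j^2 + 48*j + 160) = (j - 5)*(j + 1)*(j^3 + 2*j^2 - 16*j - 32) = (j - 5)*(j + 1)*(j + 2)*(j^2 - 16) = (j - 5)*(j + 1)*(j + 2)*(j + 4)*(j - 4)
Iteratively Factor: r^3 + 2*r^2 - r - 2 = (r + 1)*(r^2 + r - 2) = (r - 1)*(r + 1)*(r + 2)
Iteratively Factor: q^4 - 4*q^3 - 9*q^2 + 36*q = (q)*(q^3 - 4*q^2 - 9*q + 36) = q*(q - 4)*(q^2 - 9) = q*(q - 4)*(q - 3)*(q + 3)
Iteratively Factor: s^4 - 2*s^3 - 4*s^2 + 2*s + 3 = (s + 1)*(s^3 - 3*s^2 - s + 3) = (s - 1)*(s + 1)*(s^2 - 2*s - 3) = (s - 3)*(s - 1)*(s + 1)*(s + 1)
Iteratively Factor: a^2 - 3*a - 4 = (a - 4)*(a + 1)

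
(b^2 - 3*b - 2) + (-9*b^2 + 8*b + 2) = -8*b^2 + 5*b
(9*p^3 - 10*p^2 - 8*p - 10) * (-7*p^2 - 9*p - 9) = -63*p^5 - 11*p^4 + 65*p^3 + 232*p^2 + 162*p + 90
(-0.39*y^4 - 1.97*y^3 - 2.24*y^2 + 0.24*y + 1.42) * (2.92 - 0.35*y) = 0.1365*y^5 - 0.4493*y^4 - 4.9684*y^3 - 6.6248*y^2 + 0.2038*y + 4.1464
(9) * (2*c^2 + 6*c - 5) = 18*c^2 + 54*c - 45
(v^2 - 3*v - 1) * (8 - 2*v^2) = -2*v^4 + 6*v^3 + 10*v^2 - 24*v - 8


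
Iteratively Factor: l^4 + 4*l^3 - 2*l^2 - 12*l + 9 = (l + 3)*(l^3 + l^2 - 5*l + 3) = (l - 1)*(l + 3)*(l^2 + 2*l - 3) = (l - 1)^2*(l + 3)*(l + 3)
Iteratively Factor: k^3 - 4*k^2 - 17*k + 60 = (k + 4)*(k^2 - 8*k + 15) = (k - 3)*(k + 4)*(k - 5)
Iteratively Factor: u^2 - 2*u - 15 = (u + 3)*(u - 5)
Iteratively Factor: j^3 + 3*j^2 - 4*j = (j)*(j^2 + 3*j - 4) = j*(j + 4)*(j - 1)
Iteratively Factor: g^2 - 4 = (g + 2)*(g - 2)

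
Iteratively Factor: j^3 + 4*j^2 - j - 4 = (j + 1)*(j^2 + 3*j - 4) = (j - 1)*(j + 1)*(j + 4)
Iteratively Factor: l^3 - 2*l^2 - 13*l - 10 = (l + 1)*(l^2 - 3*l - 10) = (l + 1)*(l + 2)*(l - 5)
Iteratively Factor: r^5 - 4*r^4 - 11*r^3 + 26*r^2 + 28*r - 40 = (r + 2)*(r^4 - 6*r^3 + r^2 + 24*r - 20) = (r - 2)*(r + 2)*(r^3 - 4*r^2 - 7*r + 10) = (r - 2)*(r + 2)^2*(r^2 - 6*r + 5) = (r - 5)*(r - 2)*(r + 2)^2*(r - 1)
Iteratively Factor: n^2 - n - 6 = (n + 2)*(n - 3)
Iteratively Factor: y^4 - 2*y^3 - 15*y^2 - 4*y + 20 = (y - 1)*(y^3 - y^2 - 16*y - 20) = (y - 1)*(y + 2)*(y^2 - 3*y - 10) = (y - 5)*(y - 1)*(y + 2)*(y + 2)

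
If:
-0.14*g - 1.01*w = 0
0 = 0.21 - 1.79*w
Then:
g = -0.85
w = 0.12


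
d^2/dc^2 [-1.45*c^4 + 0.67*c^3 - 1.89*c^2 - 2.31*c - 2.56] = -17.4*c^2 + 4.02*c - 3.78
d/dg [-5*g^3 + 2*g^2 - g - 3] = -15*g^2 + 4*g - 1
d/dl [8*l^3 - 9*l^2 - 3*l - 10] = 24*l^2 - 18*l - 3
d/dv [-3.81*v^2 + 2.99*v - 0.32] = 2.99 - 7.62*v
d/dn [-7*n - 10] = -7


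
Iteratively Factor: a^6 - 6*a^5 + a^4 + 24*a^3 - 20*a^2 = (a - 2)*(a^5 - 4*a^4 - 7*a^3 + 10*a^2) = (a - 5)*(a - 2)*(a^4 + a^3 - 2*a^2) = a*(a - 5)*(a - 2)*(a^3 + a^2 - 2*a) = a*(a - 5)*(a - 2)*(a + 2)*(a^2 - a) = a^2*(a - 5)*(a - 2)*(a + 2)*(a - 1)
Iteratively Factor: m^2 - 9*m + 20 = (m - 5)*(m - 4)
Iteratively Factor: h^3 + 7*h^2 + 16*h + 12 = (h + 3)*(h^2 + 4*h + 4) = (h + 2)*(h + 3)*(h + 2)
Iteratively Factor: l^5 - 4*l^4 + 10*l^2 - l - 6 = (l - 3)*(l^4 - l^3 - 3*l^2 + l + 2) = (l - 3)*(l + 1)*(l^3 - 2*l^2 - l + 2) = (l - 3)*(l - 1)*(l + 1)*(l^2 - l - 2) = (l - 3)*(l - 2)*(l - 1)*(l + 1)*(l + 1)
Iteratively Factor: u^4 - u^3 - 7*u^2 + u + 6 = (u - 1)*(u^3 - 7*u - 6) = (u - 3)*(u - 1)*(u^2 + 3*u + 2) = (u - 3)*(u - 1)*(u + 2)*(u + 1)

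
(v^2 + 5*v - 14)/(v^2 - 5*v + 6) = (v + 7)/(v - 3)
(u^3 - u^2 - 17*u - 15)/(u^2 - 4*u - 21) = (u^2 - 4*u - 5)/(u - 7)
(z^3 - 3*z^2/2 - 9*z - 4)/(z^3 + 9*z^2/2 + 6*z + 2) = (z - 4)/(z + 2)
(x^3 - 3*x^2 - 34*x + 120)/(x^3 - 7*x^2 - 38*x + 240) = (x - 4)/(x - 8)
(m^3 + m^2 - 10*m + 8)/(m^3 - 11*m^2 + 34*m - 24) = (m^2 + 2*m - 8)/(m^2 - 10*m + 24)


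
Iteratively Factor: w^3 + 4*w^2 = (w)*(w^2 + 4*w) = w^2*(w + 4)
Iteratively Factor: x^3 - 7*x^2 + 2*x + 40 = (x + 2)*(x^2 - 9*x + 20) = (x - 4)*(x + 2)*(x - 5)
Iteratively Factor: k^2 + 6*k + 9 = (k + 3)*(k + 3)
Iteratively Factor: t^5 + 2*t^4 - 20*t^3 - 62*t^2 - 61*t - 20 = (t + 1)*(t^4 + t^3 - 21*t^2 - 41*t - 20) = (t - 5)*(t + 1)*(t^3 + 6*t^2 + 9*t + 4) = (t - 5)*(t + 1)^2*(t^2 + 5*t + 4) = (t - 5)*(t + 1)^3*(t + 4)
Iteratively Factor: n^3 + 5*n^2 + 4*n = (n + 4)*(n^2 + n) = n*(n + 4)*(n + 1)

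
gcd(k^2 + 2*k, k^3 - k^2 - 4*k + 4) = k + 2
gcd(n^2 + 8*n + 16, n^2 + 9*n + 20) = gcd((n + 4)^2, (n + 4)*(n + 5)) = n + 4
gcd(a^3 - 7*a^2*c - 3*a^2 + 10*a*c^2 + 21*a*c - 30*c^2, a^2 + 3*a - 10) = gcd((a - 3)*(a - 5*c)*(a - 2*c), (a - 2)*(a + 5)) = 1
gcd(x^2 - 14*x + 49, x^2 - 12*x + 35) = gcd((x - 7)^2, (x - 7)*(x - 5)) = x - 7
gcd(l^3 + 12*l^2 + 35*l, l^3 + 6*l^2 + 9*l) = l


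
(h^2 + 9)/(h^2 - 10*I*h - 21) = (h + 3*I)/(h - 7*I)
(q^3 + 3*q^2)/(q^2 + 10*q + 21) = q^2/(q + 7)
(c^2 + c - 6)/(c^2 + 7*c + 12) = (c - 2)/(c + 4)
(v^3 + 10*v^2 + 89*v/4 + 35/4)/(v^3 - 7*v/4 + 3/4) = (4*v^3 + 40*v^2 + 89*v + 35)/(4*v^3 - 7*v + 3)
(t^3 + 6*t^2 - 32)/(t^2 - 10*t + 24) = (t^3 + 6*t^2 - 32)/(t^2 - 10*t + 24)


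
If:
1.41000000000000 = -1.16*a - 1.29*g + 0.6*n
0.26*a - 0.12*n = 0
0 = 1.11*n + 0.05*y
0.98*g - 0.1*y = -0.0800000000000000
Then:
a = 0.20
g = -1.07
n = 0.44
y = -9.70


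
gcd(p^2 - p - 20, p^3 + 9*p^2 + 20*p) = p + 4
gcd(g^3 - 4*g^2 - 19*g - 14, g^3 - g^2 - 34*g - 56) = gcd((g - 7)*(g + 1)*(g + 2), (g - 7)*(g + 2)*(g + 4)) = g^2 - 5*g - 14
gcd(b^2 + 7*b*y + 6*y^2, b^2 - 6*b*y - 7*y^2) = b + y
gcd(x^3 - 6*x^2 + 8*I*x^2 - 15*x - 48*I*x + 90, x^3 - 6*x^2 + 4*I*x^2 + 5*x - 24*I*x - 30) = x^2 + x*(-6 + 5*I) - 30*I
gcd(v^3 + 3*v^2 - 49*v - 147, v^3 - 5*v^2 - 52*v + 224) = v + 7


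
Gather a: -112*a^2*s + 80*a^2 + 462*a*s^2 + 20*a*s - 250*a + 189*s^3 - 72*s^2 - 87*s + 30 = a^2*(80 - 112*s) + a*(462*s^2 + 20*s - 250) + 189*s^3 - 72*s^2 - 87*s + 30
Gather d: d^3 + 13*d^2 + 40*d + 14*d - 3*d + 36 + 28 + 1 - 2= d^3 + 13*d^2 + 51*d + 63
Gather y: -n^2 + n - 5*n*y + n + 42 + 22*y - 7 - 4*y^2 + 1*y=-n^2 + 2*n - 4*y^2 + y*(23 - 5*n) + 35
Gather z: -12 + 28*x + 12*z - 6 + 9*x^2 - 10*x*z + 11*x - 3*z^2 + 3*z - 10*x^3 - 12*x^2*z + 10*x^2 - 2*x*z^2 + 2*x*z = -10*x^3 + 19*x^2 + 39*x + z^2*(-2*x - 3) + z*(-12*x^2 - 8*x + 15) - 18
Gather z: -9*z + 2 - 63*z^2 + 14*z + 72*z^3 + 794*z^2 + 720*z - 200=72*z^3 + 731*z^2 + 725*z - 198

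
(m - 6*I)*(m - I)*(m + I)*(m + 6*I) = m^4 + 37*m^2 + 36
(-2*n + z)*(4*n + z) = -8*n^2 + 2*n*z + z^2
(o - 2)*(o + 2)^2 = o^3 + 2*o^2 - 4*o - 8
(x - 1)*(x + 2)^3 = x^4 + 5*x^3 + 6*x^2 - 4*x - 8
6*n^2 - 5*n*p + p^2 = (-3*n + p)*(-2*n + p)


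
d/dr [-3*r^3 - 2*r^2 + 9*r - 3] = -9*r^2 - 4*r + 9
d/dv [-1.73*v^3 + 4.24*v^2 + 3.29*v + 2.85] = -5.19*v^2 + 8.48*v + 3.29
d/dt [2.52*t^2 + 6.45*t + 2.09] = 5.04*t + 6.45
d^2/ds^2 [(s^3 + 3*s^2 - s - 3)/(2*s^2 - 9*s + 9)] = 2*(113*s^3 - 441*s^2 + 459*s - 27)/(8*s^6 - 108*s^5 + 594*s^4 - 1701*s^3 + 2673*s^2 - 2187*s + 729)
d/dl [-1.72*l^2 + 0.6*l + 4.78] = 0.6 - 3.44*l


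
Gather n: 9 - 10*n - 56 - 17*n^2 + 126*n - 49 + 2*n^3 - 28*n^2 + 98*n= 2*n^3 - 45*n^2 + 214*n - 96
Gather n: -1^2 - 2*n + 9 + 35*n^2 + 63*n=35*n^2 + 61*n + 8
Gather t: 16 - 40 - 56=-80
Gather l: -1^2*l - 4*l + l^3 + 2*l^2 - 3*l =l^3 + 2*l^2 - 8*l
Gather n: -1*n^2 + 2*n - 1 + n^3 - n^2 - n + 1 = n^3 - 2*n^2 + n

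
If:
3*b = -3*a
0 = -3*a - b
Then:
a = 0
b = 0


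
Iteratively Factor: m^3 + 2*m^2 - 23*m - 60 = (m - 5)*(m^2 + 7*m + 12) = (m - 5)*(m + 3)*(m + 4)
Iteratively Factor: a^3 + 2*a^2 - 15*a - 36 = (a + 3)*(a^2 - a - 12) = (a + 3)^2*(a - 4)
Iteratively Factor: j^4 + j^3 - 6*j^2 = (j - 2)*(j^3 + 3*j^2) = j*(j - 2)*(j^2 + 3*j) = j*(j - 2)*(j + 3)*(j)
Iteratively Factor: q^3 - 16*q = (q + 4)*(q^2 - 4*q) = (q - 4)*(q + 4)*(q)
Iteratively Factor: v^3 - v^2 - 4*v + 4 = (v - 2)*(v^2 + v - 2) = (v - 2)*(v - 1)*(v + 2)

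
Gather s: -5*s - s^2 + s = -s^2 - 4*s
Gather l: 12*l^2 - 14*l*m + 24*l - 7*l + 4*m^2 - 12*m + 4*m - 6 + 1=12*l^2 + l*(17 - 14*m) + 4*m^2 - 8*m - 5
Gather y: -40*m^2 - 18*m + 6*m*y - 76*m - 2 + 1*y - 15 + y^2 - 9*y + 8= -40*m^2 - 94*m + y^2 + y*(6*m - 8) - 9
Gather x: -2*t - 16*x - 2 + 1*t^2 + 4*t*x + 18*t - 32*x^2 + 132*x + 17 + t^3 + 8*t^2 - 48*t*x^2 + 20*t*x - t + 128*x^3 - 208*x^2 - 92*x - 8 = t^3 + 9*t^2 + 15*t + 128*x^3 + x^2*(-48*t - 240) + x*(24*t + 24) + 7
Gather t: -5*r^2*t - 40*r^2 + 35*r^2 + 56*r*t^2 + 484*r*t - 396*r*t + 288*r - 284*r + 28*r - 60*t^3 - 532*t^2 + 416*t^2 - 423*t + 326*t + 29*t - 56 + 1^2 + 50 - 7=-5*r^2 + 32*r - 60*t^3 + t^2*(56*r - 116) + t*(-5*r^2 + 88*r - 68) - 12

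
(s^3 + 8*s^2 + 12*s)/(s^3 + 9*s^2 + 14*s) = (s + 6)/(s + 7)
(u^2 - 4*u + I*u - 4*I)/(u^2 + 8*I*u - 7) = (u - 4)/(u + 7*I)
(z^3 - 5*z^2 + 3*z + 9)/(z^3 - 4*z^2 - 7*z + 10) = (z^3 - 5*z^2 + 3*z + 9)/(z^3 - 4*z^2 - 7*z + 10)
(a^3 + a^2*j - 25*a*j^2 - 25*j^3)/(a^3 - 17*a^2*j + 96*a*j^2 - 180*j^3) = (a^2 + 6*a*j + 5*j^2)/(a^2 - 12*a*j + 36*j^2)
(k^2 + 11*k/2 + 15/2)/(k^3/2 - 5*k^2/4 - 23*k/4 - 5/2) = 2*(2*k^2 + 11*k + 15)/(2*k^3 - 5*k^2 - 23*k - 10)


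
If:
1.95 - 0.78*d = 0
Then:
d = 2.50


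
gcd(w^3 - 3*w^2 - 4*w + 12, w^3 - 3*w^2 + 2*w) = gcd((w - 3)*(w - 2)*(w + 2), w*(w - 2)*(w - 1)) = w - 2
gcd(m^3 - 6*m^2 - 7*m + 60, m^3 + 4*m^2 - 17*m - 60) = m^2 - m - 12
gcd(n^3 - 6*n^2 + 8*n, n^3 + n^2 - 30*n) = n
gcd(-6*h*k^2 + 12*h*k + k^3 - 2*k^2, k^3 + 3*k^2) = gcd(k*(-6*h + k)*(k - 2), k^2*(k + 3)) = k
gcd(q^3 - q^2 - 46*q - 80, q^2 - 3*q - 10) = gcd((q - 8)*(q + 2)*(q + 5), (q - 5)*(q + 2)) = q + 2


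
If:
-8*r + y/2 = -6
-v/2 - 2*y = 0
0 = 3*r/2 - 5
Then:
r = 10/3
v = -496/3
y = 124/3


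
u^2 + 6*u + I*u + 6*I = (u + 6)*(u + I)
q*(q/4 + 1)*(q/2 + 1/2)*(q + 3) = q^4/8 + q^3 + 19*q^2/8 + 3*q/2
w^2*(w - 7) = w^3 - 7*w^2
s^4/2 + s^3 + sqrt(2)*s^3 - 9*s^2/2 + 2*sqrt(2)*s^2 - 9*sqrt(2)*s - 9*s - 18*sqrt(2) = (s/2 + 1)*(s - 3)*(s + 3)*(s + 2*sqrt(2))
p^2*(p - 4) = p^3 - 4*p^2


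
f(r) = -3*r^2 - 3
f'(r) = -6*r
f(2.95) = -29.11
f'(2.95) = -17.70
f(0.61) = -4.12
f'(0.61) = -3.66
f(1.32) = -8.23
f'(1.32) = -7.92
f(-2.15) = -16.87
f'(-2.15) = 12.90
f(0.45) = -3.61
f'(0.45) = -2.70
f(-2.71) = -25.03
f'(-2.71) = 16.26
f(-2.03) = -15.36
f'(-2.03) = 12.18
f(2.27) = -18.46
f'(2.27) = -13.62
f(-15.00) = -678.00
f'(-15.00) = 90.00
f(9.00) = -246.00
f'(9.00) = -54.00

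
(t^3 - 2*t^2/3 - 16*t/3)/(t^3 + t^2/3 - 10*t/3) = (3*t - 8)/(3*t - 5)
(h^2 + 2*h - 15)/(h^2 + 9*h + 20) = (h - 3)/(h + 4)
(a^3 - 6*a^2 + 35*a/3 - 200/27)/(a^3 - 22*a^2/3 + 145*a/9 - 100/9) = (a - 8/3)/(a - 4)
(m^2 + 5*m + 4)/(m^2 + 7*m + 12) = (m + 1)/(m + 3)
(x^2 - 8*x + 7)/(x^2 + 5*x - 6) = (x - 7)/(x + 6)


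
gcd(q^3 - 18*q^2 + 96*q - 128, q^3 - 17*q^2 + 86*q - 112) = q^2 - 10*q + 16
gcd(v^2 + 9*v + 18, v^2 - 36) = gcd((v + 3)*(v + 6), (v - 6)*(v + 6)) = v + 6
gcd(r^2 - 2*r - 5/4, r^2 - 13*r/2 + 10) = r - 5/2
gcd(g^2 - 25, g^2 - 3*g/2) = 1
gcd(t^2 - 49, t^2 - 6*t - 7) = t - 7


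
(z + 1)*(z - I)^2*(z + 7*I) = z^4 + z^3 + 5*I*z^3 + 13*z^2 + 5*I*z^2 + 13*z - 7*I*z - 7*I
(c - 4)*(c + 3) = c^2 - c - 12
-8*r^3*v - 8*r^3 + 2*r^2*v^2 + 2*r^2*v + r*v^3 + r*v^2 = (-2*r + v)*(4*r + v)*(r*v + r)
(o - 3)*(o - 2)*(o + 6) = o^3 + o^2 - 24*o + 36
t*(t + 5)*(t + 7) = t^3 + 12*t^2 + 35*t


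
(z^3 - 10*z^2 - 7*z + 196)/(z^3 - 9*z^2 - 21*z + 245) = (z + 4)/(z + 5)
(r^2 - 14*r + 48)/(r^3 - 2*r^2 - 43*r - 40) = (r - 6)/(r^2 + 6*r + 5)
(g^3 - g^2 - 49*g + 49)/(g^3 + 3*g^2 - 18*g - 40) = (g^3 - g^2 - 49*g + 49)/(g^3 + 3*g^2 - 18*g - 40)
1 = 1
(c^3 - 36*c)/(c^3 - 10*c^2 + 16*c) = (c^2 - 36)/(c^2 - 10*c + 16)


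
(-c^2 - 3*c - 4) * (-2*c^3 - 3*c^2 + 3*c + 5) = 2*c^5 + 9*c^4 + 14*c^3 - 2*c^2 - 27*c - 20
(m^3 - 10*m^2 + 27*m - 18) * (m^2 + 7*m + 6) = m^5 - 3*m^4 - 37*m^3 + 111*m^2 + 36*m - 108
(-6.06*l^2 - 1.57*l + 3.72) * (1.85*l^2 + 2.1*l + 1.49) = -11.211*l^4 - 15.6305*l^3 - 5.4444*l^2 + 5.4727*l + 5.5428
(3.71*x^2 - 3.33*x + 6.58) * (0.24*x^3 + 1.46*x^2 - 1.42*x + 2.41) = 0.8904*x^5 + 4.6174*x^4 - 8.5508*x^3 + 23.2765*x^2 - 17.3689*x + 15.8578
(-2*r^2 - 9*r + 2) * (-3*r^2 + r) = 6*r^4 + 25*r^3 - 15*r^2 + 2*r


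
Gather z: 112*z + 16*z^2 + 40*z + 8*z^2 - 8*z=24*z^2 + 144*z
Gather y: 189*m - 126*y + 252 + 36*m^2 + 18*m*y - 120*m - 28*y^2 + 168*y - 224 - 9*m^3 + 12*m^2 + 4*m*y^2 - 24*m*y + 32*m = -9*m^3 + 48*m^2 + 101*m + y^2*(4*m - 28) + y*(42 - 6*m) + 28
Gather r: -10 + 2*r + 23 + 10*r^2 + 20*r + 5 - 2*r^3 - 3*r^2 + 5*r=-2*r^3 + 7*r^2 + 27*r + 18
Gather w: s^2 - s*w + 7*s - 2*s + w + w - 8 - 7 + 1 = s^2 + 5*s + w*(2 - s) - 14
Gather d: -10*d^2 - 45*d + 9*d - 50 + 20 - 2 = -10*d^2 - 36*d - 32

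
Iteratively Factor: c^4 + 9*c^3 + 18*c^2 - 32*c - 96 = (c - 2)*(c^3 + 11*c^2 + 40*c + 48) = (c - 2)*(c + 4)*(c^2 + 7*c + 12) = (c - 2)*(c + 3)*(c + 4)*(c + 4)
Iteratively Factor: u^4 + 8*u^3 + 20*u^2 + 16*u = (u)*(u^3 + 8*u^2 + 20*u + 16) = u*(u + 2)*(u^2 + 6*u + 8) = u*(u + 2)*(u + 4)*(u + 2)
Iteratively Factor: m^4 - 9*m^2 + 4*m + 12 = (m - 2)*(m^3 + 2*m^2 - 5*m - 6) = (m - 2)^2*(m^2 + 4*m + 3) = (m - 2)^2*(m + 3)*(m + 1)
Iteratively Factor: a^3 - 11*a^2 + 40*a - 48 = (a - 4)*(a^2 - 7*a + 12) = (a - 4)*(a - 3)*(a - 4)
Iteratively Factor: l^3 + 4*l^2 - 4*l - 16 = (l + 2)*(l^2 + 2*l - 8) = (l + 2)*(l + 4)*(l - 2)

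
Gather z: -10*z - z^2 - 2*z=-z^2 - 12*z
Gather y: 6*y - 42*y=-36*y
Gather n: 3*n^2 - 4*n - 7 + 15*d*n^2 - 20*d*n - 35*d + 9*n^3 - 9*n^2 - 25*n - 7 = -35*d + 9*n^3 + n^2*(15*d - 6) + n*(-20*d - 29) - 14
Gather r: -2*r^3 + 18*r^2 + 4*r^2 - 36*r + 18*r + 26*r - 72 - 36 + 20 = -2*r^3 + 22*r^2 + 8*r - 88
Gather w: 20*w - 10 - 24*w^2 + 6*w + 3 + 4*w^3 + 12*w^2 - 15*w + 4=4*w^3 - 12*w^2 + 11*w - 3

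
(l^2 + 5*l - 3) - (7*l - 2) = l^2 - 2*l - 1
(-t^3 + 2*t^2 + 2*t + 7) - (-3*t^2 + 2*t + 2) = -t^3 + 5*t^2 + 5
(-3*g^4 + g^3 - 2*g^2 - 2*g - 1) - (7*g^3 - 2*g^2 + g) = -3*g^4 - 6*g^3 - 3*g - 1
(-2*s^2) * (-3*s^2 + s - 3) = 6*s^4 - 2*s^3 + 6*s^2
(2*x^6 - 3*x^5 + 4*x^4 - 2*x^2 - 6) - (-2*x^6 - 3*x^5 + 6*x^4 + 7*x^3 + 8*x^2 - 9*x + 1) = 4*x^6 - 2*x^4 - 7*x^3 - 10*x^2 + 9*x - 7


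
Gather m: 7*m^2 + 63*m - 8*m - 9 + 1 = 7*m^2 + 55*m - 8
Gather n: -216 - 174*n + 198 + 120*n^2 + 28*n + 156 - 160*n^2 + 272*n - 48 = -40*n^2 + 126*n + 90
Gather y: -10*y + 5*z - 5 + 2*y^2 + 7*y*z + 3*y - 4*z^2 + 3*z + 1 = 2*y^2 + y*(7*z - 7) - 4*z^2 + 8*z - 4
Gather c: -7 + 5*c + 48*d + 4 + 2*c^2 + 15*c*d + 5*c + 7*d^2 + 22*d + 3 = 2*c^2 + c*(15*d + 10) + 7*d^2 + 70*d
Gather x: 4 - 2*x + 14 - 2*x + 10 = 28 - 4*x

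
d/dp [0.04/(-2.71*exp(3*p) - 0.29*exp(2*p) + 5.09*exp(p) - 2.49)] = (0.3252*exp(2*p) + 0.0232*exp(p) - 0.2036)*exp(p)/(2.71*exp(3*p) + 0.29*exp(2*p) - 5.09*exp(p) + 2.49)^2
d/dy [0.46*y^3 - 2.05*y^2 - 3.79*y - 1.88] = 1.38*y^2 - 4.1*y - 3.79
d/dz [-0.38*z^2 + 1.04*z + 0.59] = 1.04 - 0.76*z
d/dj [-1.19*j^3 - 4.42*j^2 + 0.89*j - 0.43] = -3.57*j^2 - 8.84*j + 0.89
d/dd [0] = 0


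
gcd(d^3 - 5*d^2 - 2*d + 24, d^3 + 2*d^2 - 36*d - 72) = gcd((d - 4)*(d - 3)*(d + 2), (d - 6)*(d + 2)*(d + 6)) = d + 2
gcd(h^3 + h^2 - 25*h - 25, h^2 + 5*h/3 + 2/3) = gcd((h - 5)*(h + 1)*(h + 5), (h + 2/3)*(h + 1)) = h + 1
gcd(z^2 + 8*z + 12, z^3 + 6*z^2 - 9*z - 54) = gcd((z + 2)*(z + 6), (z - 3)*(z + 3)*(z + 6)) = z + 6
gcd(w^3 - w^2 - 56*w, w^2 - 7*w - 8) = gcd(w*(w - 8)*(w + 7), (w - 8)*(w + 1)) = w - 8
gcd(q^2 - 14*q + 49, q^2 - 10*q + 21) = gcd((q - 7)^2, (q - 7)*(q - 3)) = q - 7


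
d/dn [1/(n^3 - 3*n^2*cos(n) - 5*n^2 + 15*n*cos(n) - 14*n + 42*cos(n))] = (-3*n^2*sin(n) - 3*n^2 + 15*n*sin(n) + 6*n*cos(n) + 10*n + 42*sin(n) - 15*cos(n) + 14)/((n - 7)^2*(n + 2)^2*(n - 3*cos(n))^2)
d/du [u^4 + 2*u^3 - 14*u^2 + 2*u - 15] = 4*u^3 + 6*u^2 - 28*u + 2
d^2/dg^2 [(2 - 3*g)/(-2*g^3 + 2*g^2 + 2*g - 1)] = 4*(18*g^5 - 42*g^4 + 44*g^3 - 18*g^2 + 3*g - 3)/(8*g^9 - 24*g^8 + 52*g^6 - 24*g^5 - 36*g^4 + 22*g^3 + 6*g^2 - 6*g + 1)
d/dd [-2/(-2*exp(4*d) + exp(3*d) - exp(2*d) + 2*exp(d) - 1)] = (-16*exp(3*d) + 6*exp(2*d) - 4*exp(d) + 4)*exp(d)/(2*exp(4*d) - exp(3*d) + exp(2*d) - 2*exp(d) + 1)^2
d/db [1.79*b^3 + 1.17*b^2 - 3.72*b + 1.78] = 5.37*b^2 + 2.34*b - 3.72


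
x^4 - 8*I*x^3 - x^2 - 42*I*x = x*(x - 7*I)*(x - 3*I)*(x + 2*I)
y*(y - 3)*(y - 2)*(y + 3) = y^4 - 2*y^3 - 9*y^2 + 18*y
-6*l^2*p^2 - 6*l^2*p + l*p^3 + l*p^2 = p*(-6*l + p)*(l*p + l)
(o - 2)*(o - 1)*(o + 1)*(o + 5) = o^4 + 3*o^3 - 11*o^2 - 3*o + 10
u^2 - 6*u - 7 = (u - 7)*(u + 1)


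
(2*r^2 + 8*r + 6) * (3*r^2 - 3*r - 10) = 6*r^4 + 18*r^3 - 26*r^2 - 98*r - 60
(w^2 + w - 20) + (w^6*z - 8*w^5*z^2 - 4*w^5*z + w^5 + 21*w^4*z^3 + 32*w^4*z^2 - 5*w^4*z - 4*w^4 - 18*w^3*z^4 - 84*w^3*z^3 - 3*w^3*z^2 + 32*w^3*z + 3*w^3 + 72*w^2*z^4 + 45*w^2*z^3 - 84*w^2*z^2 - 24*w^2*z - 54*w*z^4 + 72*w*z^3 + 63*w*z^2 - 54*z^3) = w^6*z - 8*w^5*z^2 - 4*w^5*z + w^5 + 21*w^4*z^3 + 32*w^4*z^2 - 5*w^4*z - 4*w^4 - 18*w^3*z^4 - 84*w^3*z^3 - 3*w^3*z^2 + 32*w^3*z + 3*w^3 + 72*w^2*z^4 + 45*w^2*z^3 - 84*w^2*z^2 - 24*w^2*z + w^2 - 54*w*z^4 + 72*w*z^3 + 63*w*z^2 + w - 54*z^3 - 20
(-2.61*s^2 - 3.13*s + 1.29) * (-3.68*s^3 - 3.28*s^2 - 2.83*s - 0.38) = 9.6048*s^5 + 20.0792*s^4 + 12.9055*s^3 + 5.6185*s^2 - 2.4613*s - 0.4902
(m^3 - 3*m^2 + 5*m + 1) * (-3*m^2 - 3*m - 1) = -3*m^5 + 6*m^4 - 7*m^3 - 15*m^2 - 8*m - 1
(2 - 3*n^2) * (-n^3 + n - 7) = 3*n^5 - 5*n^3 + 21*n^2 + 2*n - 14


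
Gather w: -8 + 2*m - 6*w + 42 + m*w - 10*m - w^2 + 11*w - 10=-8*m - w^2 + w*(m + 5) + 24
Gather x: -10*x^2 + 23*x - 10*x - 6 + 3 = -10*x^2 + 13*x - 3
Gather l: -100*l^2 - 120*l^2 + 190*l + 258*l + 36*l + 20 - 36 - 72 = -220*l^2 + 484*l - 88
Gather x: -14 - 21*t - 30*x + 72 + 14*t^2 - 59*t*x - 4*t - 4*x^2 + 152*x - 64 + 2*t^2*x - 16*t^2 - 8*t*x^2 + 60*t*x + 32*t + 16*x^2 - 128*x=-2*t^2 + 7*t + x^2*(12 - 8*t) + x*(2*t^2 + t - 6) - 6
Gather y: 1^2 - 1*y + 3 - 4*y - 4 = -5*y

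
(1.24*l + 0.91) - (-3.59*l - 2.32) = 4.83*l + 3.23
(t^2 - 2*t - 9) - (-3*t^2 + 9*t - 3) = 4*t^2 - 11*t - 6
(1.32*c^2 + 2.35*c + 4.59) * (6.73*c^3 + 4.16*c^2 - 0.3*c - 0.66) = 8.8836*c^5 + 21.3067*c^4 + 40.2707*c^3 + 17.5182*c^2 - 2.928*c - 3.0294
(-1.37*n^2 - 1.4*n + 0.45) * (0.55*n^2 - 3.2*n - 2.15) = -0.7535*n^4 + 3.614*n^3 + 7.673*n^2 + 1.57*n - 0.9675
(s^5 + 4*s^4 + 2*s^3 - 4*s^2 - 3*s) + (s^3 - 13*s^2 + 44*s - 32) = s^5 + 4*s^4 + 3*s^3 - 17*s^2 + 41*s - 32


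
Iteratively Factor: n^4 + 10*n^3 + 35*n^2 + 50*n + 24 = (n + 1)*(n^3 + 9*n^2 + 26*n + 24) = (n + 1)*(n + 2)*(n^2 + 7*n + 12) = (n + 1)*(n + 2)*(n + 4)*(n + 3)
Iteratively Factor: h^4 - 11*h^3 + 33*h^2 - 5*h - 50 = (h + 1)*(h^3 - 12*h^2 + 45*h - 50) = (h - 5)*(h + 1)*(h^2 - 7*h + 10) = (h - 5)*(h - 2)*(h + 1)*(h - 5)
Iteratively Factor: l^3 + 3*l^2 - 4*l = (l)*(l^2 + 3*l - 4) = l*(l + 4)*(l - 1)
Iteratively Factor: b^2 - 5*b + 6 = (b - 3)*(b - 2)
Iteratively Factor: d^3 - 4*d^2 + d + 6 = (d + 1)*(d^2 - 5*d + 6) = (d - 2)*(d + 1)*(d - 3)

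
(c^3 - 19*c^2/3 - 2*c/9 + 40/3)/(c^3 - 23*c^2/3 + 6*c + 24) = (c - 5/3)/(c - 3)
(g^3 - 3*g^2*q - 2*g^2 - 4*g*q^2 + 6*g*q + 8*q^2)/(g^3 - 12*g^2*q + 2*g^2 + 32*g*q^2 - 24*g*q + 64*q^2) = (-g^2 - g*q + 2*g + 2*q)/(-g^2 + 8*g*q - 2*g + 16*q)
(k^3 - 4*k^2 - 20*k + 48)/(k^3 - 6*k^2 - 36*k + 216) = (k^2 + 2*k - 8)/(k^2 - 36)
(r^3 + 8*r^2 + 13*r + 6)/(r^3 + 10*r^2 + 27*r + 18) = (r + 1)/(r + 3)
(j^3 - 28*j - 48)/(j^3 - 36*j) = (j^2 + 6*j + 8)/(j*(j + 6))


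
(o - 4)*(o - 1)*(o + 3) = o^3 - 2*o^2 - 11*o + 12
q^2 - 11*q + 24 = (q - 8)*(q - 3)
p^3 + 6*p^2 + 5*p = p*(p + 1)*(p + 5)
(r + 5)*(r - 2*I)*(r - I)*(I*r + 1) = I*r^4 + 4*r^3 + 5*I*r^3 + 20*r^2 - 5*I*r^2 - 2*r - 25*I*r - 10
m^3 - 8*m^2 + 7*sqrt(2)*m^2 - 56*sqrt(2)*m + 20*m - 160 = (m - 8)*(m + 2*sqrt(2))*(m + 5*sqrt(2))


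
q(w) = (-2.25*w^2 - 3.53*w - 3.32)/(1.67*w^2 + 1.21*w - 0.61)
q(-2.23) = -1.33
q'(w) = (-4.5*w - 3.53)/(1.67*w^2 + 1.21*w - 0.61) + (-3.34*w - 1.21)*(-2.25*w^2 - 3.53*w - 3.32)/(1.67*w^2 + 1.21*w - 0.61)^2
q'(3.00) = 0.23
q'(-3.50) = -0.01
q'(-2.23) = -0.36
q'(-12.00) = 0.01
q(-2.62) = -1.24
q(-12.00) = -1.26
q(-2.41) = -1.28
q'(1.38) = 1.74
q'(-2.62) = -0.14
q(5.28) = -1.62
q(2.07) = -2.24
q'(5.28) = 0.06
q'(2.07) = 0.59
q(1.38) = -2.94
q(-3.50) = -1.19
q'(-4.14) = 0.01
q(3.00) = -1.89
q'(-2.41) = -0.23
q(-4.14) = -1.19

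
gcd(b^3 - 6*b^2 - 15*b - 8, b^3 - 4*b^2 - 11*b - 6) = b^2 + 2*b + 1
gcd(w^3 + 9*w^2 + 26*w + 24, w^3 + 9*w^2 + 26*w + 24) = w^3 + 9*w^2 + 26*w + 24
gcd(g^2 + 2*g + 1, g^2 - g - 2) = g + 1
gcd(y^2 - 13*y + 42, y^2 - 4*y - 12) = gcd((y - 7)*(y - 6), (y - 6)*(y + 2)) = y - 6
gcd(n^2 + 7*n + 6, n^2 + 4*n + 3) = n + 1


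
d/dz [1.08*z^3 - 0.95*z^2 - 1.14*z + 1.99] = 3.24*z^2 - 1.9*z - 1.14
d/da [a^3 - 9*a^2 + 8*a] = 3*a^2 - 18*a + 8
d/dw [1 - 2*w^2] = -4*w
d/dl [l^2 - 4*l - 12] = 2*l - 4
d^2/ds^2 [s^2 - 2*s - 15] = 2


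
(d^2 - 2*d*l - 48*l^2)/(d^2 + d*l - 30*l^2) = (d - 8*l)/(d - 5*l)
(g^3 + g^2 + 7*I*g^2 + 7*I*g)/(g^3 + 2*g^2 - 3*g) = (g^2 + g + 7*I*g + 7*I)/(g^2 + 2*g - 3)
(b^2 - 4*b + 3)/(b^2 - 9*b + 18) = (b - 1)/(b - 6)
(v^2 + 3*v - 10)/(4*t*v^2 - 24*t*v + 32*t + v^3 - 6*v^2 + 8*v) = (v + 5)/(4*t*v - 16*t + v^2 - 4*v)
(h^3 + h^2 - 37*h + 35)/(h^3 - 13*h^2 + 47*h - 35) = (h + 7)/(h - 7)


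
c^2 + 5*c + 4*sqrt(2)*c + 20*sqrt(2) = (c + 5)*(c + 4*sqrt(2))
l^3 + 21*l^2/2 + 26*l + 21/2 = (l + 1/2)*(l + 3)*(l + 7)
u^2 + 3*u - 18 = (u - 3)*(u + 6)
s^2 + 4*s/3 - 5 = (s - 5/3)*(s + 3)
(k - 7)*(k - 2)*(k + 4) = k^3 - 5*k^2 - 22*k + 56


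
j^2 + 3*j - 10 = (j - 2)*(j + 5)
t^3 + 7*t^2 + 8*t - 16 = (t - 1)*(t + 4)^2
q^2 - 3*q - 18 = (q - 6)*(q + 3)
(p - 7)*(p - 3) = p^2 - 10*p + 21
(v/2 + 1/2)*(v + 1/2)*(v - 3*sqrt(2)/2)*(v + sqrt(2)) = v^4/2 - sqrt(2)*v^3/4 + 3*v^3/4 - 5*v^2/4 - 3*sqrt(2)*v^2/8 - 9*v/4 - sqrt(2)*v/8 - 3/4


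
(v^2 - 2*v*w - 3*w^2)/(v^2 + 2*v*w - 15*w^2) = (v + w)/(v + 5*w)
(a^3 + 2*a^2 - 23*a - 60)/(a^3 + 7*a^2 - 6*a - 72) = (a^2 - 2*a - 15)/(a^2 + 3*a - 18)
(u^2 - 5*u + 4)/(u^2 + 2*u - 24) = (u - 1)/(u + 6)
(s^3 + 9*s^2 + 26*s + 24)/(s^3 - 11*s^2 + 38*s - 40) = (s^3 + 9*s^2 + 26*s + 24)/(s^3 - 11*s^2 + 38*s - 40)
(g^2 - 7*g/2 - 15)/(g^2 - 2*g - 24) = (g + 5/2)/(g + 4)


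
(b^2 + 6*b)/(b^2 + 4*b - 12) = b/(b - 2)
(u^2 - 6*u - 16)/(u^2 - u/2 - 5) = 2*(u - 8)/(2*u - 5)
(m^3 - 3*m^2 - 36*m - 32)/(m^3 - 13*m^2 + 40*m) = (m^2 + 5*m + 4)/(m*(m - 5))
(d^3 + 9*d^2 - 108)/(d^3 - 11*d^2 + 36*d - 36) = (d^2 + 12*d + 36)/(d^2 - 8*d + 12)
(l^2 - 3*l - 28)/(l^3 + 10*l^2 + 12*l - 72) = (l^2 - 3*l - 28)/(l^3 + 10*l^2 + 12*l - 72)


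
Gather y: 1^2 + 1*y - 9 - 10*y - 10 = -9*y - 18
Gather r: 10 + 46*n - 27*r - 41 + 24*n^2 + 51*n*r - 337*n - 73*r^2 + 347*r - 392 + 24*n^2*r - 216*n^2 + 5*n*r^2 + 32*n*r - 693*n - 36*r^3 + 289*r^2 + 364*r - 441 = -192*n^2 - 984*n - 36*r^3 + r^2*(5*n + 216) + r*(24*n^2 + 83*n + 684) - 864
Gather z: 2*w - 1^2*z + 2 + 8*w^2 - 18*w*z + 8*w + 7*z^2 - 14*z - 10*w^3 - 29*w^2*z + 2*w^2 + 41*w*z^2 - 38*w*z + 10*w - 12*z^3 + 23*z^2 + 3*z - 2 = -10*w^3 + 10*w^2 + 20*w - 12*z^3 + z^2*(41*w + 30) + z*(-29*w^2 - 56*w - 12)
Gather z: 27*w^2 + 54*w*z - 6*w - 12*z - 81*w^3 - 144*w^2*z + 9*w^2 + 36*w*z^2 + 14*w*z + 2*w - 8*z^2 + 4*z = -81*w^3 + 36*w^2 - 4*w + z^2*(36*w - 8) + z*(-144*w^2 + 68*w - 8)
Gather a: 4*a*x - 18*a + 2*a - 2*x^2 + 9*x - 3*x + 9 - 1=a*(4*x - 16) - 2*x^2 + 6*x + 8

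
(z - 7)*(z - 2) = z^2 - 9*z + 14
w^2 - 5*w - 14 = (w - 7)*(w + 2)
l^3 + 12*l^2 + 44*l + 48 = (l + 2)*(l + 4)*(l + 6)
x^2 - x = x*(x - 1)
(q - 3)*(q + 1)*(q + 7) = q^3 + 5*q^2 - 17*q - 21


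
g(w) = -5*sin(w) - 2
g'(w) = -5*cos(w)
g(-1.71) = 2.95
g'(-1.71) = 0.69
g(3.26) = -1.41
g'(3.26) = 4.96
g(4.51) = 2.90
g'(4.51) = 1.01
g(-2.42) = 1.30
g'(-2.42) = 3.75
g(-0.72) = 1.30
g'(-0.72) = -3.76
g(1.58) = -7.00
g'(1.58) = 0.05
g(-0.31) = -0.47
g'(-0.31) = -4.76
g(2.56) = -4.75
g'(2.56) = 4.18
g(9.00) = -4.06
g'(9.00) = 4.56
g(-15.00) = 1.25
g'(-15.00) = 3.80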